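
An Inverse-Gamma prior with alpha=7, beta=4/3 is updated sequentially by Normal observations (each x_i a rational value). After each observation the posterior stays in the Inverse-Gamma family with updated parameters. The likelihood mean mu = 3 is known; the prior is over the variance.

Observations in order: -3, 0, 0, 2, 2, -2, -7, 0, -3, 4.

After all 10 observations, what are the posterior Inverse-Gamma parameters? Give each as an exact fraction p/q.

obs 1: x=-3 → posterior Inverse-Gamma(15/2, 58/3)
obs 2: x=0 → posterior Inverse-Gamma(8, 143/6)
obs 3: x=0 → posterior Inverse-Gamma(17/2, 85/3)
obs 4: x=2 → posterior Inverse-Gamma(9, 173/6)
obs 5: x=2 → posterior Inverse-Gamma(19/2, 88/3)
obs 6: x=-2 → posterior Inverse-Gamma(10, 251/6)
obs 7: x=-7 → posterior Inverse-Gamma(21/2, 551/6)
obs 8: x=0 → posterior Inverse-Gamma(11, 289/3)
obs 9: x=-3 → posterior Inverse-Gamma(23/2, 343/3)
obs 10: x=4 → posterior Inverse-Gamma(12, 689/6)

alpha=12, beta=689/6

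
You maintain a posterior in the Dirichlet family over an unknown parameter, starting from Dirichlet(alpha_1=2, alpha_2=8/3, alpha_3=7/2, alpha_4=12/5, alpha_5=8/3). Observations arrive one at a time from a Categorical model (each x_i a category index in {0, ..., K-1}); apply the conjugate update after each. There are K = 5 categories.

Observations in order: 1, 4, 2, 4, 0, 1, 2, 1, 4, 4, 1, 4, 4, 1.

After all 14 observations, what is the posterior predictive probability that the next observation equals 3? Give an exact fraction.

obs 1: x=1 → posterior Dirichlet(2, 11/3, 7/2, 12/5, 8/3)
obs 2: x=4 → posterior Dirichlet(2, 11/3, 7/2, 12/5, 11/3)
obs 3: x=2 → posterior Dirichlet(2, 11/3, 9/2, 12/5, 11/3)
obs 4: x=4 → posterior Dirichlet(2, 11/3, 9/2, 12/5, 14/3)
obs 5: x=0 → posterior Dirichlet(3, 11/3, 9/2, 12/5, 14/3)
obs 6: x=1 → posterior Dirichlet(3, 14/3, 9/2, 12/5, 14/3)
obs 7: x=2 → posterior Dirichlet(3, 14/3, 11/2, 12/5, 14/3)
obs 8: x=1 → posterior Dirichlet(3, 17/3, 11/2, 12/5, 14/3)
obs 9: x=4 → posterior Dirichlet(3, 17/3, 11/2, 12/5, 17/3)
obs 10: x=4 → posterior Dirichlet(3, 17/3, 11/2, 12/5, 20/3)
obs 11: x=1 → posterior Dirichlet(3, 20/3, 11/2, 12/5, 20/3)
obs 12: x=4 → posterior Dirichlet(3, 20/3, 11/2, 12/5, 23/3)
obs 13: x=4 → posterior Dirichlet(3, 20/3, 11/2, 12/5, 26/3)
obs 14: x=1 → posterior Dirichlet(3, 23/3, 11/2, 12/5, 26/3)

72/817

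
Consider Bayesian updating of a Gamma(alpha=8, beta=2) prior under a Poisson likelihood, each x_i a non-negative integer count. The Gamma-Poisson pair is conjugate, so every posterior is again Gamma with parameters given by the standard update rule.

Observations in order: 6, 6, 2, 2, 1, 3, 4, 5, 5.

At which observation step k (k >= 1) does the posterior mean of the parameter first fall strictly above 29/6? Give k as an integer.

obs 1: x=6 → posterior Gamma(14, 3)
obs 2: x=6 → posterior Gamma(20, 4)
obs 3: x=2 → posterior Gamma(22, 5)
obs 4: x=2 → posterior Gamma(24, 6)
obs 5: x=1 → posterior Gamma(25, 7)
obs 6: x=3 → posterior Gamma(28, 8)
obs 7: x=4 → posterior Gamma(32, 9)
obs 8: x=5 → posterior Gamma(37, 10)
obs 9: x=5 → posterior Gamma(42, 11)

k = 2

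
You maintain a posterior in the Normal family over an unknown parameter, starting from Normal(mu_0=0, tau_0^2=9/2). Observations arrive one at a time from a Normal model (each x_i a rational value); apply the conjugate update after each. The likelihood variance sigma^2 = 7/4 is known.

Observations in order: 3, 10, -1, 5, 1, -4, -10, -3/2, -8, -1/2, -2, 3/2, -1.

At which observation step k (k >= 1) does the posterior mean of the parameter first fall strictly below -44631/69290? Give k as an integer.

obs 1: x=3 → posterior Normal(54/25, 63/50)
obs 2: x=10 → posterior Normal(234/43, 63/86)
obs 3: x=-1 → posterior Normal(216/61, 63/122)
obs 4: x=5 → posterior Normal(306/79, 63/158)
obs 5: x=1 → posterior Normal(324/97, 63/194)
obs 6: x=-4 → posterior Normal(252/115, 63/230)
obs 7: x=-10 → posterior Normal(72/133, 9/38)
obs 8: x=-3/2 → posterior Normal(45/151, 63/302)
obs 9: x=-8 → posterior Normal(-99/169, 63/338)
obs 10: x=-1/2 → posterior Normal(-108/187, 63/374)
obs 11: x=-2 → posterior Normal(-144/205, 63/410)
obs 12: x=3/2 → posterior Normal(-117/223, 63/446)
obs 13: x=-1 → posterior Normal(-135/241, 63/482)

k = 11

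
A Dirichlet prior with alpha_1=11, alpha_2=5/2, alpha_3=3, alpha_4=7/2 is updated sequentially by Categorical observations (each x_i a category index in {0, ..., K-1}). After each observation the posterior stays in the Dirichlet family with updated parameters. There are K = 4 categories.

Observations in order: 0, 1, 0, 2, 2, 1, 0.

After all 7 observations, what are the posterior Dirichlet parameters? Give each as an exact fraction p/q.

obs 1: x=0 → posterior Dirichlet(12, 5/2, 3, 7/2)
obs 2: x=1 → posterior Dirichlet(12, 7/2, 3, 7/2)
obs 3: x=0 → posterior Dirichlet(13, 7/2, 3, 7/2)
obs 4: x=2 → posterior Dirichlet(13, 7/2, 4, 7/2)
obs 5: x=2 → posterior Dirichlet(13, 7/2, 5, 7/2)
obs 6: x=1 → posterior Dirichlet(13, 9/2, 5, 7/2)
obs 7: x=0 → posterior Dirichlet(14, 9/2, 5, 7/2)

alpha_1=14, alpha_2=9/2, alpha_3=5, alpha_4=7/2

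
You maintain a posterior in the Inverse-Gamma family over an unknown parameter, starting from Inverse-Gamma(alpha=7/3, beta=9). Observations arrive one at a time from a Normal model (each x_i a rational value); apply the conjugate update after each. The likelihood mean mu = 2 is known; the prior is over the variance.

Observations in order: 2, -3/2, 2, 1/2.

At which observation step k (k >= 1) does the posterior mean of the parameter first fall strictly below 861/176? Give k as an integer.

k = 4

obs 1: x=2 → posterior Inverse-Gamma(17/6, 9)
obs 2: x=-3/2 → posterior Inverse-Gamma(10/3, 121/8)
obs 3: x=2 → posterior Inverse-Gamma(23/6, 121/8)
obs 4: x=1/2 → posterior Inverse-Gamma(13/3, 65/4)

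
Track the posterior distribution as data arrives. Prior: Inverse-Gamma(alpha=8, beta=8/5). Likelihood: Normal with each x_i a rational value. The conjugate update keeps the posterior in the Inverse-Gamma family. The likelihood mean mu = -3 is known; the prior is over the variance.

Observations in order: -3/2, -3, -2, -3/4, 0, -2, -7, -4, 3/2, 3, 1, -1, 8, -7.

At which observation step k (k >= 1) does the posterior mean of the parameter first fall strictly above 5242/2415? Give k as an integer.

obs 1: x=-3/2 → posterior Inverse-Gamma(17/2, 109/40)
obs 2: x=-3 → posterior Inverse-Gamma(9, 109/40)
obs 3: x=-2 → posterior Inverse-Gamma(19/2, 129/40)
obs 4: x=-3/4 → posterior Inverse-Gamma(10, 921/160)
obs 5: x=0 → posterior Inverse-Gamma(21/2, 1641/160)
obs 6: x=-2 → posterior Inverse-Gamma(11, 1721/160)
obs 7: x=-7 → posterior Inverse-Gamma(23/2, 3001/160)
obs 8: x=-4 → posterior Inverse-Gamma(12, 3081/160)
obs 9: x=3/2 → posterior Inverse-Gamma(25/2, 4701/160)
obs 10: x=3 → posterior Inverse-Gamma(13, 7581/160)
obs 11: x=1 → posterior Inverse-Gamma(27/2, 8861/160)
obs 12: x=-1 → posterior Inverse-Gamma(14, 9181/160)
obs 13: x=8 → posterior Inverse-Gamma(29/2, 18861/160)
obs 14: x=-7 → posterior Inverse-Gamma(15, 20141/160)

k = 9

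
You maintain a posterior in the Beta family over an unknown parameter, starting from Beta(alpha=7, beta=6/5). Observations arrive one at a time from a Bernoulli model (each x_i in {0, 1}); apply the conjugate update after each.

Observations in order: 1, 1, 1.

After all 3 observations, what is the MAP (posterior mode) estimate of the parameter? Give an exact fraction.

45/46

obs 1: x=1 → posterior Beta(8, 6/5)
obs 2: x=1 → posterior Beta(9, 6/5)
obs 3: x=1 → posterior Beta(10, 6/5)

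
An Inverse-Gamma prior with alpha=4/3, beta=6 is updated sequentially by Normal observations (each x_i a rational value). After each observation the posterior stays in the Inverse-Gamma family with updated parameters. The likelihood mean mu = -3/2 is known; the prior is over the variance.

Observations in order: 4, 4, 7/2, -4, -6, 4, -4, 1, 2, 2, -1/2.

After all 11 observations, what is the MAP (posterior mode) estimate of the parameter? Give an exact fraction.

obs 1: x=4 → posterior Inverse-Gamma(11/6, 169/8)
obs 2: x=4 → posterior Inverse-Gamma(7/3, 145/4)
obs 3: x=7/2 → posterior Inverse-Gamma(17/6, 195/4)
obs 4: x=-4 → posterior Inverse-Gamma(10/3, 415/8)
obs 5: x=-6 → posterior Inverse-Gamma(23/6, 62)
obs 6: x=4 → posterior Inverse-Gamma(13/3, 617/8)
obs 7: x=-4 → posterior Inverse-Gamma(29/6, 321/4)
obs 8: x=1 → posterior Inverse-Gamma(16/3, 667/8)
obs 9: x=2 → posterior Inverse-Gamma(35/6, 179/2)
obs 10: x=2 → posterior Inverse-Gamma(19/3, 765/8)
obs 11: x=-1/2 → posterior Inverse-Gamma(41/6, 769/8)

2307/188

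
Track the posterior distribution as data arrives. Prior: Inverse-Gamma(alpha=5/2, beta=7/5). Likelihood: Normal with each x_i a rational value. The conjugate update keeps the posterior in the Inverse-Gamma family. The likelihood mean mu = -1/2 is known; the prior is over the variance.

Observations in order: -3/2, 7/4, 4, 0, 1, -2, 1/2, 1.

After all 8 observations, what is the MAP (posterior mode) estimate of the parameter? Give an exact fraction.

obs 1: x=-3/2 → posterior Inverse-Gamma(3, 19/10)
obs 2: x=7/4 → posterior Inverse-Gamma(7/2, 709/160)
obs 3: x=4 → posterior Inverse-Gamma(4, 2329/160)
obs 4: x=0 → posterior Inverse-Gamma(9/2, 2349/160)
obs 5: x=1 → posterior Inverse-Gamma(5, 2529/160)
obs 6: x=-2 → posterior Inverse-Gamma(11/2, 2709/160)
obs 7: x=1/2 → posterior Inverse-Gamma(6, 2789/160)
obs 8: x=1 → posterior Inverse-Gamma(13/2, 2969/160)

2969/1200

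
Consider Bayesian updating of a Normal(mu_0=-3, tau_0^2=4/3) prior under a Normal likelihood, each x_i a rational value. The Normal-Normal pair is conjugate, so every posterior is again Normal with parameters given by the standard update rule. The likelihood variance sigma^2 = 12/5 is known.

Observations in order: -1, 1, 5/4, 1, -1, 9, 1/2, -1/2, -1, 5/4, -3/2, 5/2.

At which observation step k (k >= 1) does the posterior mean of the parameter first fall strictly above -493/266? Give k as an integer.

obs 1: x=-1 → posterior Normal(-16/7, 6/7)
obs 2: x=1 → posterior Normal(-27/19, 12/19)
obs 3: x=5/4 → posterior Normal(-83/96, 1/2)
obs 4: x=1 → posterior Normal(-63/116, 12/29)
obs 5: x=-1 → posterior Normal(-83/136, 6/17)
obs 6: x=9 → posterior Normal(97/156, 4/13)
obs 7: x=1/2 → posterior Normal(107/176, 3/11)
obs 8: x=-1/2 → posterior Normal(97/196, 12/49)
obs 9: x=-1 → posterior Normal(77/216, 2/9)
obs 10: x=5/4 → posterior Normal(51/118, 12/59)
obs 11: x=-3/2 → posterior Normal(9/32, 3/16)
obs 12: x=5/2 → posterior Normal(61/138, 4/23)

k = 2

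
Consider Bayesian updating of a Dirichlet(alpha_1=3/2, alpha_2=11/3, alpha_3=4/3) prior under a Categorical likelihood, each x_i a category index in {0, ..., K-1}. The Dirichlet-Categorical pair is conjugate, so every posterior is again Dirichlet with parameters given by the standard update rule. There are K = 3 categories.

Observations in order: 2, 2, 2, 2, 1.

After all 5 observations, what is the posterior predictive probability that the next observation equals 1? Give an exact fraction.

obs 1: x=2 → posterior Dirichlet(3/2, 11/3, 7/3)
obs 2: x=2 → posterior Dirichlet(3/2, 11/3, 10/3)
obs 3: x=2 → posterior Dirichlet(3/2, 11/3, 13/3)
obs 4: x=2 → posterior Dirichlet(3/2, 11/3, 16/3)
obs 5: x=1 → posterior Dirichlet(3/2, 14/3, 16/3)

28/69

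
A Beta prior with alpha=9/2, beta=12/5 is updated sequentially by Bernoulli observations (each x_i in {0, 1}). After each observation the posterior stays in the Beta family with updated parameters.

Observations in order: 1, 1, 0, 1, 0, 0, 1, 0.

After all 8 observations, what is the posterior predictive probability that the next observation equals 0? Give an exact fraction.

64/149

obs 1: x=1 → posterior Beta(11/2, 12/5)
obs 2: x=1 → posterior Beta(13/2, 12/5)
obs 3: x=0 → posterior Beta(13/2, 17/5)
obs 4: x=1 → posterior Beta(15/2, 17/5)
obs 5: x=0 → posterior Beta(15/2, 22/5)
obs 6: x=0 → posterior Beta(15/2, 27/5)
obs 7: x=1 → posterior Beta(17/2, 27/5)
obs 8: x=0 → posterior Beta(17/2, 32/5)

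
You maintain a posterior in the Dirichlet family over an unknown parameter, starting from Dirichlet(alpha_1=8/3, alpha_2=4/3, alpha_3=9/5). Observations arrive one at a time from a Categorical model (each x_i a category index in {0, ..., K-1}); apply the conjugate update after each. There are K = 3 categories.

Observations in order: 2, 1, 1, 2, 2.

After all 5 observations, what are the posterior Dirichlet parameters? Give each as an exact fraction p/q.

alpha_1=8/3, alpha_2=10/3, alpha_3=24/5

obs 1: x=2 → posterior Dirichlet(8/3, 4/3, 14/5)
obs 2: x=1 → posterior Dirichlet(8/3, 7/3, 14/5)
obs 3: x=1 → posterior Dirichlet(8/3, 10/3, 14/5)
obs 4: x=2 → posterior Dirichlet(8/3, 10/3, 19/5)
obs 5: x=2 → posterior Dirichlet(8/3, 10/3, 24/5)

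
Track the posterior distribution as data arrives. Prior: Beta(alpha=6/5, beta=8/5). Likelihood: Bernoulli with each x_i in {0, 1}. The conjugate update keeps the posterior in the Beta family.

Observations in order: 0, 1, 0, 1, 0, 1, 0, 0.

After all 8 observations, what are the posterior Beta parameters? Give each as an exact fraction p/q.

obs 1: x=0 → posterior Beta(6/5, 13/5)
obs 2: x=1 → posterior Beta(11/5, 13/5)
obs 3: x=0 → posterior Beta(11/5, 18/5)
obs 4: x=1 → posterior Beta(16/5, 18/5)
obs 5: x=0 → posterior Beta(16/5, 23/5)
obs 6: x=1 → posterior Beta(21/5, 23/5)
obs 7: x=0 → posterior Beta(21/5, 28/5)
obs 8: x=0 → posterior Beta(21/5, 33/5)

alpha=21/5, beta=33/5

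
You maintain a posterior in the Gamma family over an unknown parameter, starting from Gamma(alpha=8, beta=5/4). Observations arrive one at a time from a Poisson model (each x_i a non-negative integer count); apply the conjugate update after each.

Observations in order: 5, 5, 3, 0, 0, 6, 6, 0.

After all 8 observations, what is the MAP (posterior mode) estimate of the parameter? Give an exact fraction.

128/37

obs 1: x=5 → posterior Gamma(13, 9/4)
obs 2: x=5 → posterior Gamma(18, 13/4)
obs 3: x=3 → posterior Gamma(21, 17/4)
obs 4: x=0 → posterior Gamma(21, 21/4)
obs 5: x=0 → posterior Gamma(21, 25/4)
obs 6: x=6 → posterior Gamma(27, 29/4)
obs 7: x=6 → posterior Gamma(33, 33/4)
obs 8: x=0 → posterior Gamma(33, 37/4)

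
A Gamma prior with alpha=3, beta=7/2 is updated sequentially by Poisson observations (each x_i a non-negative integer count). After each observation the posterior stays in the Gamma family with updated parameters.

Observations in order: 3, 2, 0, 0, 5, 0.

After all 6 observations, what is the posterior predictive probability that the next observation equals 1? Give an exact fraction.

obs 1: x=3 → posterior Gamma(6, 9/2)
obs 2: x=2 → posterior Gamma(8, 11/2)
obs 3: x=0 → posterior Gamma(8, 13/2)
obs 4: x=0 → posterior Gamma(8, 15/2)
obs 5: x=5 → posterior Gamma(13, 17/2)
obs 6: x=0 → posterior Gamma(13, 19/2)

1093377570018683534/3243919932521508681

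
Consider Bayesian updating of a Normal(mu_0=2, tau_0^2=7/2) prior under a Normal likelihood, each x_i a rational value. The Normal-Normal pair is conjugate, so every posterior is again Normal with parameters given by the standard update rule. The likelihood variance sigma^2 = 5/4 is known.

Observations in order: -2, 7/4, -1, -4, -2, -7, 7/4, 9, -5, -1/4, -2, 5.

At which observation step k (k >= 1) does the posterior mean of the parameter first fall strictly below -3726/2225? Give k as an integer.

k = 6

obs 1: x=-2 → posterior Normal(-18/19, 35/38)
obs 2: x=7/4 → posterior Normal(13/66, 35/66)
obs 3: x=-1 → posterior Normal(-15/94, 35/94)
obs 4: x=-4 → posterior Normal(-127/122, 35/122)
obs 5: x=-2 → posterior Normal(-61/50, 7/30)
obs 6: x=-7 → posterior Normal(-379/178, 35/178)
obs 7: x=7/4 → posterior Normal(-165/103, 35/206)
obs 8: x=9 → posterior Normal(-1/3, 35/234)
obs 9: x=-5 → posterior Normal(-109/131, 35/262)
obs 10: x=-1/4 → posterior Normal(-45/58, 7/58)
obs 11: x=-2 → posterior Normal(-281/318, 35/318)
obs 12: x=5 → posterior Normal(-141/346, 35/346)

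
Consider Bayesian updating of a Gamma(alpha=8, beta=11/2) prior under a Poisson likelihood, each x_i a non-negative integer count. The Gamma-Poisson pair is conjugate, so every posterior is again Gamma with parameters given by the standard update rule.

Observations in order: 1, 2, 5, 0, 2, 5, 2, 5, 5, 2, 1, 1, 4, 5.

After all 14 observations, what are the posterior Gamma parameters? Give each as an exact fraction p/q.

alpha=48, beta=39/2

obs 1: x=1 → posterior Gamma(9, 13/2)
obs 2: x=2 → posterior Gamma(11, 15/2)
obs 3: x=5 → posterior Gamma(16, 17/2)
obs 4: x=0 → posterior Gamma(16, 19/2)
obs 5: x=2 → posterior Gamma(18, 21/2)
obs 6: x=5 → posterior Gamma(23, 23/2)
obs 7: x=2 → posterior Gamma(25, 25/2)
obs 8: x=5 → posterior Gamma(30, 27/2)
obs 9: x=5 → posterior Gamma(35, 29/2)
obs 10: x=2 → posterior Gamma(37, 31/2)
obs 11: x=1 → posterior Gamma(38, 33/2)
obs 12: x=1 → posterior Gamma(39, 35/2)
obs 13: x=4 → posterior Gamma(43, 37/2)
obs 14: x=5 → posterior Gamma(48, 39/2)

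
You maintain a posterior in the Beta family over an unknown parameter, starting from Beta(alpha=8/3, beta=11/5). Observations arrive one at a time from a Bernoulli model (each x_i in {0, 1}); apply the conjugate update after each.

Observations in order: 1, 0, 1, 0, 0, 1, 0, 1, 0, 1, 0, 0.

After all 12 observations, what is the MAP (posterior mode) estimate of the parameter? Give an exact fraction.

100/223

obs 1: x=1 → posterior Beta(11/3, 11/5)
obs 2: x=0 → posterior Beta(11/3, 16/5)
obs 3: x=1 → posterior Beta(14/3, 16/5)
obs 4: x=0 → posterior Beta(14/3, 21/5)
obs 5: x=0 → posterior Beta(14/3, 26/5)
obs 6: x=1 → posterior Beta(17/3, 26/5)
obs 7: x=0 → posterior Beta(17/3, 31/5)
obs 8: x=1 → posterior Beta(20/3, 31/5)
obs 9: x=0 → posterior Beta(20/3, 36/5)
obs 10: x=1 → posterior Beta(23/3, 36/5)
obs 11: x=0 → posterior Beta(23/3, 41/5)
obs 12: x=0 → posterior Beta(23/3, 46/5)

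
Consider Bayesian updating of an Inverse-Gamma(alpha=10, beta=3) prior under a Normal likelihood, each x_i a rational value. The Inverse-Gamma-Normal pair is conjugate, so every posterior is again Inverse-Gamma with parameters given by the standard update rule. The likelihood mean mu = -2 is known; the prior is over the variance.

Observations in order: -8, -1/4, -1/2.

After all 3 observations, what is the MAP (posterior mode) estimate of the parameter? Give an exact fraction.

obs 1: x=-8 → posterior Inverse-Gamma(21/2, 21)
obs 2: x=-1/4 → posterior Inverse-Gamma(11, 721/32)
obs 3: x=-1/2 → posterior Inverse-Gamma(23/2, 757/32)

757/400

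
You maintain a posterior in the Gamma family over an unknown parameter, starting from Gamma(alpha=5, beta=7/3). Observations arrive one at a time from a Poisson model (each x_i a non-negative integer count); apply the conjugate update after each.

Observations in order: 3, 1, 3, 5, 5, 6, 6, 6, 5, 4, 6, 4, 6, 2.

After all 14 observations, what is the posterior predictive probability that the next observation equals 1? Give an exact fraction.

35183044638507515500842627715529997949482318518725533272978293846116784635719423800984897053071697740901577002770649/487783793813736069538757918860598853814034838672939468610202782424345781737899584643857549853048025237417157833261056

obs 1: x=3 → posterior Gamma(8, 10/3)
obs 2: x=1 → posterior Gamma(9, 13/3)
obs 3: x=3 → posterior Gamma(12, 16/3)
obs 4: x=5 → posterior Gamma(17, 19/3)
obs 5: x=5 → posterior Gamma(22, 22/3)
obs 6: x=6 → posterior Gamma(28, 25/3)
obs 7: x=6 → posterior Gamma(34, 28/3)
obs 8: x=6 → posterior Gamma(40, 31/3)
obs 9: x=5 → posterior Gamma(45, 34/3)
obs 10: x=4 → posterior Gamma(49, 37/3)
obs 11: x=6 → posterior Gamma(55, 40/3)
obs 12: x=4 → posterior Gamma(59, 43/3)
obs 13: x=6 → posterior Gamma(65, 46/3)
obs 14: x=2 → posterior Gamma(67, 49/3)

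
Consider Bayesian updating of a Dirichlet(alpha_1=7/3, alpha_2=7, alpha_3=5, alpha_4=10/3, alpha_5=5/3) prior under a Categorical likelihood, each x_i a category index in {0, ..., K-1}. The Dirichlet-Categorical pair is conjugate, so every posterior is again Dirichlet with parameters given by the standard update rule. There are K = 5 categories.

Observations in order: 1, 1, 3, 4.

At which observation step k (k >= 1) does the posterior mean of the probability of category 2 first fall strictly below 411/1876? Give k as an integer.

k = 4

obs 1: x=1 → posterior Dirichlet(7/3, 8, 5, 10/3, 5/3)
obs 2: x=1 → posterior Dirichlet(7/3, 9, 5, 10/3, 5/3)
obs 3: x=3 → posterior Dirichlet(7/3, 9, 5, 13/3, 5/3)
obs 4: x=4 → posterior Dirichlet(7/3, 9, 5, 13/3, 8/3)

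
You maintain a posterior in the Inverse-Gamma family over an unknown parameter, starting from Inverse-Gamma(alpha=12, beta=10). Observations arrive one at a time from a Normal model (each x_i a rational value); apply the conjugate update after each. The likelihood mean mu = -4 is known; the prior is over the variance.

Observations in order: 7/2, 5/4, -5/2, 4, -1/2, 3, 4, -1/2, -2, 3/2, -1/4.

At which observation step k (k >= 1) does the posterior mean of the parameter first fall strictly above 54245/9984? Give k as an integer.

k = 4

obs 1: x=7/2 → posterior Inverse-Gamma(25/2, 305/8)
obs 2: x=5/4 → posterior Inverse-Gamma(13, 1661/32)
obs 3: x=-5/2 → posterior Inverse-Gamma(27/2, 1697/32)
obs 4: x=4 → posterior Inverse-Gamma(14, 2721/32)
obs 5: x=-1/2 → posterior Inverse-Gamma(29/2, 2917/32)
obs 6: x=3 → posterior Inverse-Gamma(15, 3701/32)
obs 7: x=4 → posterior Inverse-Gamma(31/2, 4725/32)
obs 8: x=-1/2 → posterior Inverse-Gamma(16, 4921/32)
obs 9: x=-2 → posterior Inverse-Gamma(33/2, 4985/32)
obs 10: x=3/2 → posterior Inverse-Gamma(17, 5469/32)
obs 11: x=-1/4 → posterior Inverse-Gamma(35/2, 2847/16)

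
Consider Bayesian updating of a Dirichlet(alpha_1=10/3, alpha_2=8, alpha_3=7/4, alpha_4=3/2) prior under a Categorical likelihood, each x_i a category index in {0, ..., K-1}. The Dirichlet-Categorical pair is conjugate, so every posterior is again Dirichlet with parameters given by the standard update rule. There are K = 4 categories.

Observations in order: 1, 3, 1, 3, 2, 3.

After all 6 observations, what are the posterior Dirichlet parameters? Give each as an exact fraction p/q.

obs 1: x=1 → posterior Dirichlet(10/3, 9, 7/4, 3/2)
obs 2: x=3 → posterior Dirichlet(10/3, 9, 7/4, 5/2)
obs 3: x=1 → posterior Dirichlet(10/3, 10, 7/4, 5/2)
obs 4: x=3 → posterior Dirichlet(10/3, 10, 7/4, 7/2)
obs 5: x=2 → posterior Dirichlet(10/3, 10, 11/4, 7/2)
obs 6: x=3 → posterior Dirichlet(10/3, 10, 11/4, 9/2)

alpha_1=10/3, alpha_2=10, alpha_3=11/4, alpha_4=9/2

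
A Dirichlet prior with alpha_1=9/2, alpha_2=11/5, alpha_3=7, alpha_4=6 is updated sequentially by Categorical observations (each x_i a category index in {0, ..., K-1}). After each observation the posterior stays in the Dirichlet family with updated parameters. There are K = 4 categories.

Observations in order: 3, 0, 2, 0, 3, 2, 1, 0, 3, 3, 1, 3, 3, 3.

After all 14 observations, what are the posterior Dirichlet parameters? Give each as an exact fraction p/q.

obs 1: x=3 → posterior Dirichlet(9/2, 11/5, 7, 7)
obs 2: x=0 → posterior Dirichlet(11/2, 11/5, 7, 7)
obs 3: x=2 → posterior Dirichlet(11/2, 11/5, 8, 7)
obs 4: x=0 → posterior Dirichlet(13/2, 11/5, 8, 7)
obs 5: x=3 → posterior Dirichlet(13/2, 11/5, 8, 8)
obs 6: x=2 → posterior Dirichlet(13/2, 11/5, 9, 8)
obs 7: x=1 → posterior Dirichlet(13/2, 16/5, 9, 8)
obs 8: x=0 → posterior Dirichlet(15/2, 16/5, 9, 8)
obs 9: x=3 → posterior Dirichlet(15/2, 16/5, 9, 9)
obs 10: x=3 → posterior Dirichlet(15/2, 16/5, 9, 10)
obs 11: x=1 → posterior Dirichlet(15/2, 21/5, 9, 10)
obs 12: x=3 → posterior Dirichlet(15/2, 21/5, 9, 11)
obs 13: x=3 → posterior Dirichlet(15/2, 21/5, 9, 12)
obs 14: x=3 → posterior Dirichlet(15/2, 21/5, 9, 13)

alpha_1=15/2, alpha_2=21/5, alpha_3=9, alpha_4=13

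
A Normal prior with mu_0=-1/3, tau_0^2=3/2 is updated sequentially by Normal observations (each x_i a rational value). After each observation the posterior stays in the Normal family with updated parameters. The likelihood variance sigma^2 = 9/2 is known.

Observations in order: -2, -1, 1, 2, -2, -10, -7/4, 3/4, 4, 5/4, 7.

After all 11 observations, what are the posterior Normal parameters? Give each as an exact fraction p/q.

mu_0=-1/8, tau_0^2=9/28

obs 1: x=-2 → posterior Normal(-3/4, 9/8)
obs 2: x=-1 → posterior Normal(-4/5, 9/10)
obs 3: x=1 → posterior Normal(-1/2, 3/4)
obs 4: x=2 → posterior Normal(-1/7, 9/14)
obs 5: x=-2 → posterior Normal(-3/8, 9/16)
obs 6: x=-10 → posterior Normal(-13/9, 1/2)
obs 7: x=-7/4 → posterior Normal(-59/40, 9/20)
obs 8: x=3/4 → posterior Normal(-14/11, 9/22)
obs 9: x=4 → posterior Normal(-5/6, 3/8)
obs 10: x=5/4 → posterior Normal(-35/52, 9/26)
obs 11: x=7 → posterior Normal(-1/8, 9/28)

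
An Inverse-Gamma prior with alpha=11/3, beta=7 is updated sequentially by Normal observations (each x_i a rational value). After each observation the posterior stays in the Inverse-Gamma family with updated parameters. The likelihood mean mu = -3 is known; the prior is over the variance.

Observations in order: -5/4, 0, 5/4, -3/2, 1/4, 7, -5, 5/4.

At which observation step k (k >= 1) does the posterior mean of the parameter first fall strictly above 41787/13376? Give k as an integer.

k = 2

obs 1: x=-5/4 → posterior Inverse-Gamma(25/6, 273/32)
obs 2: x=0 → posterior Inverse-Gamma(14/3, 417/32)
obs 3: x=5/4 → posterior Inverse-Gamma(31/6, 353/16)
obs 4: x=-3/2 → posterior Inverse-Gamma(17/3, 371/16)
obs 5: x=1/4 → posterior Inverse-Gamma(37/6, 911/32)
obs 6: x=7 → posterior Inverse-Gamma(20/3, 2511/32)
obs 7: x=-5 → posterior Inverse-Gamma(43/6, 2575/32)
obs 8: x=5/4 → posterior Inverse-Gamma(23/3, 179/2)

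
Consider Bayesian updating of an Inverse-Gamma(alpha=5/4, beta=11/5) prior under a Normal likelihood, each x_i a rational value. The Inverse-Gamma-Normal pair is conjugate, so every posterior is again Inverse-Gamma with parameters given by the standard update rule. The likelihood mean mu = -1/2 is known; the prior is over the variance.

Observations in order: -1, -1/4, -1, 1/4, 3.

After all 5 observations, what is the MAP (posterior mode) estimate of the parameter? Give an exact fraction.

711/380

obs 1: x=-1 → posterior Inverse-Gamma(7/4, 93/40)
obs 2: x=-1/4 → posterior Inverse-Gamma(9/4, 377/160)
obs 3: x=-1 → posterior Inverse-Gamma(11/4, 397/160)
obs 4: x=1/4 → posterior Inverse-Gamma(13/4, 221/80)
obs 5: x=3 → posterior Inverse-Gamma(15/4, 711/80)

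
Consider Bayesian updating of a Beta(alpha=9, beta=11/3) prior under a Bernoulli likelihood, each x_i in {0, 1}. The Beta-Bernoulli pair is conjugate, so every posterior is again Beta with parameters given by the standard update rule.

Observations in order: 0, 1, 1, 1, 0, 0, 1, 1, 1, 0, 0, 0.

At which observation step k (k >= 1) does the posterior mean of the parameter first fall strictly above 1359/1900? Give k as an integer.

obs 1: x=0 → posterior Beta(9, 14/3)
obs 2: x=1 → posterior Beta(10, 14/3)
obs 3: x=1 → posterior Beta(11, 14/3)
obs 4: x=1 → posterior Beta(12, 14/3)
obs 5: x=0 → posterior Beta(12, 17/3)
obs 6: x=0 → posterior Beta(12, 20/3)
obs 7: x=1 → posterior Beta(13, 20/3)
obs 8: x=1 → posterior Beta(14, 20/3)
obs 9: x=1 → posterior Beta(15, 20/3)
obs 10: x=0 → posterior Beta(15, 23/3)
obs 11: x=0 → posterior Beta(15, 26/3)
obs 12: x=0 → posterior Beta(15, 29/3)

k = 4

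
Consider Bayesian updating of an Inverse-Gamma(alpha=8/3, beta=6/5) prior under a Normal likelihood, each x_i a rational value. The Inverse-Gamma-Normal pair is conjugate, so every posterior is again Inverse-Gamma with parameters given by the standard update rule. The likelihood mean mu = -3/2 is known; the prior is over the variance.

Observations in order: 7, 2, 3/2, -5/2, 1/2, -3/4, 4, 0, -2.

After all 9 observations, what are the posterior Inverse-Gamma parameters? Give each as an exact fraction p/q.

alpha=43/6, beta=10737/160

obs 1: x=7 → posterior Inverse-Gamma(19/6, 1493/40)
obs 2: x=2 → posterior Inverse-Gamma(11/3, 869/20)
obs 3: x=3/2 → posterior Inverse-Gamma(25/6, 959/20)
obs 4: x=-5/2 → posterior Inverse-Gamma(14/3, 969/20)
obs 5: x=1/2 → posterior Inverse-Gamma(31/6, 1009/20)
obs 6: x=-3/4 → posterior Inverse-Gamma(17/3, 8117/160)
obs 7: x=4 → posterior Inverse-Gamma(37/6, 10537/160)
obs 8: x=0 → posterior Inverse-Gamma(20/3, 10717/160)
obs 9: x=-2 → posterior Inverse-Gamma(43/6, 10737/160)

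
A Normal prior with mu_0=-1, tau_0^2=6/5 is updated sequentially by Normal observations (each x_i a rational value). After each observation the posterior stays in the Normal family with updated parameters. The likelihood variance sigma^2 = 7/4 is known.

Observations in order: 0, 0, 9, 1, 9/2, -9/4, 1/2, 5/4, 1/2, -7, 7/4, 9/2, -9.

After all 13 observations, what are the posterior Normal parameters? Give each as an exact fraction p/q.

mu_0=79/347, tau_0^2=42/347

obs 1: x=0 → posterior Normal(-35/59, 42/59)
obs 2: x=0 → posterior Normal(-35/83, 42/83)
obs 3: x=9 → posterior Normal(181/107, 42/107)
obs 4: x=1 → posterior Normal(205/131, 42/131)
obs 5: x=9/2 → posterior Normal(313/155, 42/155)
obs 6: x=-9/4 → posterior Normal(259/179, 42/179)
obs 7: x=1/2 → posterior Normal(271/203, 6/29)
obs 8: x=5/4 → posterior Normal(301/227, 42/227)
obs 9: x=1/2 → posterior Normal(313/251, 42/251)
obs 10: x=-7 → posterior Normal(29/55, 42/275)
obs 11: x=7/4 → posterior Normal(187/299, 42/299)
obs 12: x=9/2 → posterior Normal(295/323, 42/323)
obs 13: x=-9 → posterior Normal(79/347, 42/347)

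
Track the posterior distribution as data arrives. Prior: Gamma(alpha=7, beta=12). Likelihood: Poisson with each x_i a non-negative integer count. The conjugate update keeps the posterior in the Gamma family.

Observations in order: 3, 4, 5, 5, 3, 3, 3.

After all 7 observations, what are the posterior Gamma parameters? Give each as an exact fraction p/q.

alpha=33, beta=19

obs 1: x=3 → posterior Gamma(10, 13)
obs 2: x=4 → posterior Gamma(14, 14)
obs 3: x=5 → posterior Gamma(19, 15)
obs 4: x=5 → posterior Gamma(24, 16)
obs 5: x=3 → posterior Gamma(27, 17)
obs 6: x=3 → posterior Gamma(30, 18)
obs 7: x=3 → posterior Gamma(33, 19)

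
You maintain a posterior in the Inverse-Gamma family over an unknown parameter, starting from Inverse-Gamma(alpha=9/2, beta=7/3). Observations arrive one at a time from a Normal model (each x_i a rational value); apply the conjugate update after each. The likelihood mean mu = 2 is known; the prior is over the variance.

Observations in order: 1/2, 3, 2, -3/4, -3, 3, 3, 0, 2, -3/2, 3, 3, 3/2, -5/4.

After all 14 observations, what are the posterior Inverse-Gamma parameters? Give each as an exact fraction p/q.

obs 1: x=1/2 → posterior Inverse-Gamma(5, 83/24)
obs 2: x=3 → posterior Inverse-Gamma(11/2, 95/24)
obs 3: x=2 → posterior Inverse-Gamma(6, 95/24)
obs 4: x=-3/4 → posterior Inverse-Gamma(13/2, 743/96)
obs 5: x=-3 → posterior Inverse-Gamma(7, 1943/96)
obs 6: x=3 → posterior Inverse-Gamma(15/2, 1991/96)
obs 7: x=3 → posterior Inverse-Gamma(8, 2039/96)
obs 8: x=0 → posterior Inverse-Gamma(17/2, 2231/96)
obs 9: x=2 → posterior Inverse-Gamma(9, 2231/96)
obs 10: x=-3/2 → posterior Inverse-Gamma(19/2, 2819/96)
obs 11: x=3 → posterior Inverse-Gamma(10, 2867/96)
obs 12: x=3 → posterior Inverse-Gamma(21/2, 2915/96)
obs 13: x=3/2 → posterior Inverse-Gamma(11, 2927/96)
obs 14: x=-5/4 → posterior Inverse-Gamma(23/2, 1717/48)

alpha=23/2, beta=1717/48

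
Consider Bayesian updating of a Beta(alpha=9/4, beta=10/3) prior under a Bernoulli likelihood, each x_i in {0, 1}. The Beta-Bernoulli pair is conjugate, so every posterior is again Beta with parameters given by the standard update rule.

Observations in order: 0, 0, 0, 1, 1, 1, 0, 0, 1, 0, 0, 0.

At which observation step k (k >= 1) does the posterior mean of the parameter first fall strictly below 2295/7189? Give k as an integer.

obs 1: x=0 → posterior Beta(9/4, 13/3)
obs 2: x=0 → posterior Beta(9/4, 16/3)
obs 3: x=0 → posterior Beta(9/4, 19/3)
obs 4: x=1 → posterior Beta(13/4, 19/3)
obs 5: x=1 → posterior Beta(17/4, 19/3)
obs 6: x=1 → posterior Beta(21/4, 19/3)
obs 7: x=0 → posterior Beta(21/4, 22/3)
obs 8: x=0 → posterior Beta(21/4, 25/3)
obs 9: x=1 → posterior Beta(25/4, 25/3)
obs 10: x=0 → posterior Beta(25/4, 28/3)
obs 11: x=0 → posterior Beta(25/4, 31/3)
obs 12: x=0 → posterior Beta(25/4, 34/3)

k = 2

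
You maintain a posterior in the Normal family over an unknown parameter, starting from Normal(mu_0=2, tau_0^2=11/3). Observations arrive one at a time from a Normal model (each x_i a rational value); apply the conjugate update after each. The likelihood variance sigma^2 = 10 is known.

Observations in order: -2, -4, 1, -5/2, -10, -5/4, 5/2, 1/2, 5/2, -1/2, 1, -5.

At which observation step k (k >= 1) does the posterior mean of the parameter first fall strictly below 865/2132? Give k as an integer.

k = 2

obs 1: x=-2 → posterior Normal(38/41, 110/41)
obs 2: x=-4 → posterior Normal(-3/26, 55/26)
obs 3: x=1 → posterior Normal(5/63, 110/63)
obs 4: x=-5/2 → posterior Normal(-45/148, 55/37)
obs 5: x=-10 → posterior Normal(-53/34, 22/17)
obs 6: x=-5/4 → posterior Normal(-195/128, 55/48)
obs 7: x=5/2 → posterior Normal(-475/428, 110/107)
obs 8: x=1/2 → posterior Normal(-453/472, 55/59)
obs 9: x=5/2 → posterior Normal(-343/516, 110/129)
obs 10: x=-1/2 → posterior Normal(-73/112, 11/14)
obs 11: x=1 → posterior Normal(-321/604, 110/151)
obs 12: x=-5 → posterior Normal(-541/648, 55/81)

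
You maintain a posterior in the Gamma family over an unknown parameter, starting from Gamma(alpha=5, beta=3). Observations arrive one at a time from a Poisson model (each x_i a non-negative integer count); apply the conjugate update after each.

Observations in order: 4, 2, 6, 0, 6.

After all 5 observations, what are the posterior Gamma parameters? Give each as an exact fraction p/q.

alpha=23, beta=8

obs 1: x=4 → posterior Gamma(9, 4)
obs 2: x=2 → posterior Gamma(11, 5)
obs 3: x=6 → posterior Gamma(17, 6)
obs 4: x=0 → posterior Gamma(17, 7)
obs 5: x=6 → posterior Gamma(23, 8)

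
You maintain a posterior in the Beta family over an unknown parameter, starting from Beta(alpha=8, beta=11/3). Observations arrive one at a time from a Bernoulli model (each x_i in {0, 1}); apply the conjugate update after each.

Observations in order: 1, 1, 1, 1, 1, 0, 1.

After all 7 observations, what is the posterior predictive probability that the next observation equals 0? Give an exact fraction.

1/4

obs 1: x=1 → posterior Beta(9, 11/3)
obs 2: x=1 → posterior Beta(10, 11/3)
obs 3: x=1 → posterior Beta(11, 11/3)
obs 4: x=1 → posterior Beta(12, 11/3)
obs 5: x=1 → posterior Beta(13, 11/3)
obs 6: x=0 → posterior Beta(13, 14/3)
obs 7: x=1 → posterior Beta(14, 14/3)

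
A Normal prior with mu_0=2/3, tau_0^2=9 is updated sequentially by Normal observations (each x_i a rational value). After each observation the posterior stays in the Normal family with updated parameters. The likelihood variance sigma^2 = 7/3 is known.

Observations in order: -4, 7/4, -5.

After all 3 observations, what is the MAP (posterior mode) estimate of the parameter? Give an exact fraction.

obs 1: x=-4 → posterior Normal(-155/51, 63/34)
obs 2: x=7/4 → posterior Normal(-673/732, 63/61)
obs 3: x=-5 → posterior Normal(-2293/1056, 63/88)

-2293/1056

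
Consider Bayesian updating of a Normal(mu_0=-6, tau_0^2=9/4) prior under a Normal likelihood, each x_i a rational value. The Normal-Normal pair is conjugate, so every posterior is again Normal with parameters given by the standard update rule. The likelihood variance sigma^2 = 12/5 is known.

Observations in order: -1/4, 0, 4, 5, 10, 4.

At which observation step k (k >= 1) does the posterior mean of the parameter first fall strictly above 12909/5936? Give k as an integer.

obs 1: x=-1/4 → posterior Normal(-399/124, 36/31)
obs 2: x=0 → posterior Normal(-399/184, 18/23)
obs 3: x=4 → posterior Normal(-159/244, 36/61)
obs 4: x=5 → posterior Normal(141/304, 9/19)
obs 5: x=10 → posterior Normal(57/28, 36/91)
obs 6: x=4 → posterior Normal(981/424, 18/53)

k = 6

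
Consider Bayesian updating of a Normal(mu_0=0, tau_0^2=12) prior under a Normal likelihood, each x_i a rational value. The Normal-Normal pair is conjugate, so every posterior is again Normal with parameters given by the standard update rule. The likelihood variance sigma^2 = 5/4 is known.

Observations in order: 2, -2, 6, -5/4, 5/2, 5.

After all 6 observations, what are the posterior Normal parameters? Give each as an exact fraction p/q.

mu_0=588/293, tau_0^2=60/293

obs 1: x=2 → posterior Normal(96/53, 60/53)
obs 2: x=-2 → posterior Normal(0, 60/101)
obs 3: x=6 → posterior Normal(288/149, 60/149)
obs 4: x=-5/4 → posterior Normal(228/197, 60/197)
obs 5: x=5/2 → posterior Normal(348/245, 12/49)
obs 6: x=5 → posterior Normal(588/293, 60/293)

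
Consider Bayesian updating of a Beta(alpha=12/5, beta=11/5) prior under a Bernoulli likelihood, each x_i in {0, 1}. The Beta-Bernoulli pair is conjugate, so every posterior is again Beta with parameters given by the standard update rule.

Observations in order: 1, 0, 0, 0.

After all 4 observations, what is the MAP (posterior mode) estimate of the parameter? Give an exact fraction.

4/11

obs 1: x=1 → posterior Beta(17/5, 11/5)
obs 2: x=0 → posterior Beta(17/5, 16/5)
obs 3: x=0 → posterior Beta(17/5, 21/5)
obs 4: x=0 → posterior Beta(17/5, 26/5)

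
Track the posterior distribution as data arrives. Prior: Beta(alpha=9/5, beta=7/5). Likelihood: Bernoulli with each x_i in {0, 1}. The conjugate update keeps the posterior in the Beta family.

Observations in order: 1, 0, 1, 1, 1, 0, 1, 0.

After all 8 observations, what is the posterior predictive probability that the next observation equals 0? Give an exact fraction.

obs 1: x=1 → posterior Beta(14/5, 7/5)
obs 2: x=0 → posterior Beta(14/5, 12/5)
obs 3: x=1 → posterior Beta(19/5, 12/5)
obs 4: x=1 → posterior Beta(24/5, 12/5)
obs 5: x=1 → posterior Beta(29/5, 12/5)
obs 6: x=0 → posterior Beta(29/5, 17/5)
obs 7: x=1 → posterior Beta(34/5, 17/5)
obs 8: x=0 → posterior Beta(34/5, 22/5)

11/28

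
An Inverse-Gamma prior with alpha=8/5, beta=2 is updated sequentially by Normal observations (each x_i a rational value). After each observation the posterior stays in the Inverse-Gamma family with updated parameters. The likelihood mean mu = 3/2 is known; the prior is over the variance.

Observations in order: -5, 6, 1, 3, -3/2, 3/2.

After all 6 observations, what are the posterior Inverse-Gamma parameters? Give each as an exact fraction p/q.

alpha=23/5, beta=39

obs 1: x=-5 → posterior Inverse-Gamma(21/10, 185/8)
obs 2: x=6 → posterior Inverse-Gamma(13/5, 133/4)
obs 3: x=1 → posterior Inverse-Gamma(31/10, 267/8)
obs 4: x=3 → posterior Inverse-Gamma(18/5, 69/2)
obs 5: x=-3/2 → posterior Inverse-Gamma(41/10, 39)
obs 6: x=3/2 → posterior Inverse-Gamma(23/5, 39)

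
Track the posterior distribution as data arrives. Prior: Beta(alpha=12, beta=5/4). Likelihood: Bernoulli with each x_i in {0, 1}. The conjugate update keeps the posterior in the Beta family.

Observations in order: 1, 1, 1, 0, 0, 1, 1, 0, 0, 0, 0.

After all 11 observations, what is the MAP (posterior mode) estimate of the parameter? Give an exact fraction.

obs 1: x=1 → posterior Beta(13, 5/4)
obs 2: x=1 → posterior Beta(14, 5/4)
obs 3: x=1 → posterior Beta(15, 5/4)
obs 4: x=0 → posterior Beta(15, 9/4)
obs 5: x=0 → posterior Beta(15, 13/4)
obs 6: x=1 → posterior Beta(16, 13/4)
obs 7: x=1 → posterior Beta(17, 13/4)
obs 8: x=0 → posterior Beta(17, 17/4)
obs 9: x=0 → posterior Beta(17, 21/4)
obs 10: x=0 → posterior Beta(17, 25/4)
obs 11: x=0 → posterior Beta(17, 29/4)

64/89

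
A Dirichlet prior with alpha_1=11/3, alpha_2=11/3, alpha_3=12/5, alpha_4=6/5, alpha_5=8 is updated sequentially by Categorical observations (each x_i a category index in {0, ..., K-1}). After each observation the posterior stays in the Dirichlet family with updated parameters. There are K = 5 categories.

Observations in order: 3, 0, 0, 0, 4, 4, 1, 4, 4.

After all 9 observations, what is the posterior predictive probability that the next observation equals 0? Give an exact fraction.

100/419

obs 1: x=3 → posterior Dirichlet(11/3, 11/3, 12/5, 11/5, 8)
obs 2: x=0 → posterior Dirichlet(14/3, 11/3, 12/5, 11/5, 8)
obs 3: x=0 → posterior Dirichlet(17/3, 11/3, 12/5, 11/5, 8)
obs 4: x=0 → posterior Dirichlet(20/3, 11/3, 12/5, 11/5, 8)
obs 5: x=4 → posterior Dirichlet(20/3, 11/3, 12/5, 11/5, 9)
obs 6: x=4 → posterior Dirichlet(20/3, 11/3, 12/5, 11/5, 10)
obs 7: x=1 → posterior Dirichlet(20/3, 14/3, 12/5, 11/5, 10)
obs 8: x=4 → posterior Dirichlet(20/3, 14/3, 12/5, 11/5, 11)
obs 9: x=4 → posterior Dirichlet(20/3, 14/3, 12/5, 11/5, 12)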